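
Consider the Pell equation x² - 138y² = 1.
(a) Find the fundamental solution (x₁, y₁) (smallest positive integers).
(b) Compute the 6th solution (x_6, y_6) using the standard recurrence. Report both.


Step 1: Find the fundamental solution (x₁, y₁) of x² - 138y² = 1.
  Expand √138 as a continued fraction. a₀ = ⌊√138⌋ = 11; iterate m_{k+1} = d_k·a_k − m_k, d_{k+1} = (138 − m_{k+1}²)/d_k, a_{k+1} = ⌊(a₀ + m_{k+1})/d_{k+1}⌋ (starting m₀ = 0, d₀ = 1), with convergents p_k = a_k·p_{k-1} + p_{k-2}, q_k = a_k·q_{k-1} + q_{k-2} (p₋₁ = 1, q₋₁ = 0):
  k = 0: a₀ = 11; p₀/q₀ = 11/1; p₀² − 138·q₀² = 121 − 138 = -17.
  k = 1: m = 11, d = 17, a = ⌊(11 + 11)/17⌋ = 1; p/q = (1·11 + 1)/(1·1 + 0) = 12/1; p² − 138·q² = 144 − 138 = 6.
  k = 2: m = 6, d = 6, a = ⌊(11 + 6)/6⌋ = 2; p/q = (2·12 + 11)/(2·1 + 1) = 35/3; p² − 138·q² = 1225 − 1242 = -17.
  k = 3: m = 6, d = 17, a = ⌊(11 + 6)/17⌋ = 1; p/q = (1·35 + 12)/(1·3 + 1) = 47/4; p² − 138·q² = 2209 − 2208 = 1.
  The first convergent with p² − 138·q² = 1 gives the fundamental solution (x₁, y₁) = (47, 4).
Step 2: Apply the recurrence (x_{n+1}, y_{n+1}) = (x₁x_n + 138y₁y_n, x₁y_n + y₁x_n) repeatedly.
  From (x_1, y_1) = (47, 4): x_2 = 47·47 + 138·4·4 = 4417; y_2 = 47·4 + 4·47 = 376.
  From (x_2, y_2) = (4417, 376): x_3 = 47·4417 + 138·4·376 = 415151; y_3 = 47·376 + 4·4417 = 35340.
  From (x_3, y_3) = (415151, 35340): x_4 = 47·415151 + 138·4·35340 = 39019777; y_4 = 47·35340 + 4·415151 = 3321584.
  From (x_4, y_4) = (39019777, 3321584): x_5 = 47·39019777 + 138·4·3321584 = 3667443887; y_5 = 47·3321584 + 4·39019777 = 312193556.
  From (x_5, y_5) = (3667443887, 312193556): x_6 = 47·3667443887 + 138·4·312193556 = 344700705601; y_6 = 47·312193556 + 4·3667443887 = 29342872680.
Step 3: Verify x_6² - 138·y_6² = 118818576441827272771201 - 118818576441827272771200 = 1 (should be 1). ✓

(x_1, y_1) = (47, 4); (x_6, y_6) = (344700705601, 29342872680).


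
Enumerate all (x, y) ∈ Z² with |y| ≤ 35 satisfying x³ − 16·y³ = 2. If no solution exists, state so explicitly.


The equation is x³ - 16y³ = 2. For fixed y, x³ = 16·y³ + 2, so a solution requires the RHS to be a perfect cube.
Strategy: iterate y from -35 to 35, compute RHS = 16·y³ + 2, and check whether it is a (positive or negative) perfect cube.
Check small values of y:
  y = 0: RHS = 2 is not a perfect cube.
  y = 1: RHS = 18 is not a perfect cube.
  y = -1: RHS = -14 is not a perfect cube.
  y = 2: RHS = 130 is not a perfect cube.
  y = -2: RHS = -126 is not a perfect cube.
  y = 3: RHS = 434 is not a perfect cube.
  y = -3: RHS = -430 is not a perfect cube.
Continuing the search up to |y| = 35 finds no solutions either.
No (x, y) in the scanned range satisfies the equation.

No integer solutions with |y| ≤ 35.


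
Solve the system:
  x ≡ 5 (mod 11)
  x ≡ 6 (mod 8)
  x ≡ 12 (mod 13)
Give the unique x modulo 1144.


Moduli 11, 8, 13 are pairwise coprime; by CRT there is a unique solution modulo M = 11 · 8 · 13 = 1144.
Solve pairwise, accumulating the modulus:
  Start with x ≡ 5 (mod 11).
  Combine with x ≡ 6 (mod 8): since gcd(11, 8) = 1, we get a unique residue mod 88.
    Write x = 5 + 11·t and substitute into x ≡ 6 (mod 8): 11·t ≡ 6 − 5 = 1 (mod 8).
    Reduce coefficients mod 8: 3·t ≡ 1 (mod 8).
    The inverse of 3 mod 8 is 3 (since 3·3 = 9 = 1·8 + 1), so t ≡ 3·1 = 3 ≡ 3 (mod 8).
    Then x = 5 + 11·3 = 38, valid modulo lcm(11, 8) = 88: x ≡ 38 (mod 88).
  Combine with x ≡ 12 (mod 13): since gcd(88, 13) = 1, we get a unique residue mod 1144.
    Write x = 38 + 88·t and substitute into x ≡ 12 (mod 13): 88·t ≡ 12 − 38 = -26 (mod 13).
    Reduce coefficients mod 13: 10·t ≡ 0 (mod 13).
    The inverse of 10 mod 13 is 4 (since 10·4 = 40 = 3·13 + 1), so t ≡ 4·0 = 0 ≡ 0 (mod 13).
    Then x = 38 + 88·0 = 38, valid modulo lcm(88, 13) = 1144: x ≡ 38 (mod 1144).
Verify: 38 mod 11 = 5 ✓, 38 mod 8 = 6 ✓, 38 mod 13 = 12 ✓.

x ≡ 38 (mod 1144).


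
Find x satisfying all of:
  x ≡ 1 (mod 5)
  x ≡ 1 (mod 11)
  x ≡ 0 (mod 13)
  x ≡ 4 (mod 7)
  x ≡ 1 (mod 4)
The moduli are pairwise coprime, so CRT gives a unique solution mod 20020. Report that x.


Product of moduli M = 5 · 11 · 13 · 7 · 4 = 20020.
Merge one congruence at a time:
  Start: x ≡ 1 (mod 5).
  Combine with x ≡ 1 (mod 11); new modulus lcm = 55.
    Write x = 1 + 5·t and substitute into x ≡ 1 (mod 11): 5·t ≡ 1 − 1 = 0 (mod 11).
    The inverse of 5 mod 11 is 9 (since 5·9 = 45 = 4·11 + 1), so t ≡ 9·0 = 0 ≡ 0 (mod 11).
    Then x = 1 + 5·0 = 1, valid modulo lcm(5, 11) = 55: x ≡ 1 (mod 55).
  Combine with x ≡ 0 (mod 13); new modulus lcm = 715.
    Write x = 1 + 55·t and substitute into x ≡ 0 (mod 13): 55·t ≡ 0 − 1 = -1 (mod 13).
    Reduce coefficients mod 13: 3·t ≡ 12 (mod 13).
    The inverse of 3 mod 13 is 9 (since 3·9 = 27 = 2·13 + 1), so t ≡ 9·12 = 108 ≡ 4 (mod 13).
    Then x = 1 + 55·4 = 221, valid modulo lcm(55, 13) = 715: x ≡ 221 (mod 715).
  Combine with x ≡ 4 (mod 7); new modulus lcm = 5005.
    Write x = 221 + 715·t and substitute into x ≡ 4 (mod 7): 715·t ≡ 4 − 221 = -217 (mod 7).
    Reduce coefficients mod 7: 1·t ≡ 0 (mod 7).
    So t ≡ 0 (mod 7).
    Then x = 221 + 715·0 = 221, valid modulo lcm(715, 7) = 5005: x ≡ 221 (mod 5005).
  Combine with x ≡ 1 (mod 4); new modulus lcm = 20020.
    Write x = 221 + 5005·t and substitute into x ≡ 1 (mod 4): 5005·t ≡ 1 − 221 = -220 (mod 4).
    Reduce coefficients mod 4: 1·t ≡ 0 (mod 4).
    So t ≡ 0 (mod 4).
    Then x = 221 + 5005·0 = 221, valid modulo lcm(5005, 4) = 20020: x ≡ 221 (mod 20020).
Verify against each original: 221 mod 5 = 1, 221 mod 11 = 1, 221 mod 13 = 0, 221 mod 7 = 4, 221 mod 4 = 1.

x ≡ 221 (mod 20020).


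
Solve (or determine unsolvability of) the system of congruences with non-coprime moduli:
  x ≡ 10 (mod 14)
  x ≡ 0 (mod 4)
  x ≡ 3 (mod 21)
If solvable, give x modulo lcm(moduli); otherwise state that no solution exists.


Moduli 14, 4, 21 are not pairwise coprime, so CRT works modulo lcm(m_i) when all pairwise compatibility conditions hold.
Pairwise compatibility: gcd(m_i, m_j) must divide a_i - a_j for every pair.
Merge one congruence at a time:
  Start: x ≡ 10 (mod 14).
  Combine with x ≡ 0 (mod 4): gcd(14, 4) = 2; 0 - 10 = -10, which IS divisible by 2, so compatible.
    Write x = 10 + 14·t and substitute into x ≡ 0 (mod 4): 14·t ≡ 0 − 10 = -10 (mod 4).
    Divide the congruence (and modulus) by g = 2: 7·t ≡ -5 (mod 2).
    Reduce coefficients mod 2: 1·t ≡ 1 (mod 2).
    So t ≡ 1 (mod 2).
    Then x = 10 + 14·1 = 24, valid modulo lcm(14, 4) = 28: x ≡ 24 (mod 28).
  Combine with x ≡ 3 (mod 21): gcd(28, 21) = 7; 3 - 24 = -21, which IS divisible by 7, so compatible.
    Write x = 24 + 28·t and substitute into x ≡ 3 (mod 21): 28·t ≡ 3 − 24 = -21 (mod 21).
    Divide the congruence (and modulus) by g = 7: 4·t ≡ -3 (mod 3).
    Reduce coefficients mod 3: 1·t ≡ 0 (mod 3).
    So t ≡ 0 (mod 3).
    Then x = 24 + 28·0 = 24, valid modulo lcm(28, 21) = 84: x ≡ 24 (mod 84).
Verify: 24 mod 14 = 10, 24 mod 4 = 0, 24 mod 21 = 3.

x ≡ 24 (mod 84).


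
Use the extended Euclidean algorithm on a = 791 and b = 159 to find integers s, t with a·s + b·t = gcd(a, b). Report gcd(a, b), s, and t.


Euclidean algorithm on (791, 159) — divide until remainder is 0:
  791 = 4 · 159 + 155
  159 = 1 · 155 + 4
  155 = 38 · 4 + 3
  4 = 1 · 3 + 1
  3 = 3 · 1 + 0
gcd(791, 159) = 1.
Track Bezout coefficients alongside the remainders: start with r₀ = 791 = a·1 + b·0 (s = 1, t = 0) and r₁ = 159 = a·0 + b·1 (s = 0, t = 1); each new remainder r_{k+1} = r_{k-1} − q_k·r_k inherits s_{k+1} = s_{k-1} − q_k·s_k, t_{k+1} = t_{k-1} − q_k·t_k, so r_k = a·s_k + b·t_k at every step:
  q = 4: r = 155, s = 1 − 4·0 = 1, t = 0 − 4·1 = -4  (check: 791·1 + 159·(-4) = 155)
  q = 1: r = 4, s = 0 − 1·1 = -1, t = 1 − 1·(-4) = 5  (check: 791·(-1) + 159·5 = 4)
  q = 38: r = 3, s = 1 − 38·(-1) = 39, t = -4 − 38·5 = -194  (check: 791·39 + 159·(-194) = 3)
  q = 1: r = 1, s = -1 − 1·39 = -40, t = 5 − 1·(-194) = 199  (check: 791·(-40) + 159·199 = 1)
The row with r = 1 (the gcd) gives the Bezout coefficients s = -40, t = 199.
Result: 791 · (-40) + 159 · (199) = 1.

gcd(791, 159) = 1; s = -40, t = 199 (check: 791·(-40) + 159·199 = 1).


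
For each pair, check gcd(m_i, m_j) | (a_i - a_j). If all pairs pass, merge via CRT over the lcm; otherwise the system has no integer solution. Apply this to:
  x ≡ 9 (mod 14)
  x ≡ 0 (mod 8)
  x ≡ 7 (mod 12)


Moduli 14, 8, 12 are not pairwise coprime, so CRT works modulo lcm(m_i) when all pairwise compatibility conditions hold.
Pairwise compatibility: gcd(m_i, m_j) must divide a_i - a_j for every pair.
Merge one congruence at a time:
  Start: x ≡ 9 (mod 14).
  Combine with x ≡ 0 (mod 8): gcd(14, 8) = 2, and 0 - 9 = -9 is NOT divisible by 2.
    ⇒ system is inconsistent (no integer solution).

No solution (the system is inconsistent).


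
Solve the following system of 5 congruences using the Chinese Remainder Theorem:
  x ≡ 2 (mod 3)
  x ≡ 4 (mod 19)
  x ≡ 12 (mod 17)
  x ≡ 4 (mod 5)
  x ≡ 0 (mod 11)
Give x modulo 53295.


Product of moduli M = 3 · 19 · 17 · 5 · 11 = 53295.
Merge one congruence at a time:
  Start: x ≡ 2 (mod 3).
  Combine with x ≡ 4 (mod 19); new modulus lcm = 57.
    Write x = 2 + 3·t and substitute into x ≡ 4 (mod 19): 3·t ≡ 4 − 2 = 2 (mod 19).
    The inverse of 3 mod 19 is 13 (since 3·13 = 39 = 2·19 + 1), so t ≡ 13·2 = 26 ≡ 7 (mod 19).
    Then x = 2 + 3·7 = 23, valid modulo lcm(3, 19) = 57: x ≡ 23 (mod 57).
  Combine with x ≡ 12 (mod 17); new modulus lcm = 969.
    Write x = 23 + 57·t and substitute into x ≡ 12 (mod 17): 57·t ≡ 12 − 23 = -11 (mod 17).
    Reduce coefficients mod 17: 6·t ≡ 6 (mod 17).
    The inverse of 6 mod 17 is 3 (since 6·3 = 18 = 1·17 + 1), so t ≡ 3·6 = 18 ≡ 1 (mod 17).
    Then x = 23 + 57·1 = 80, valid modulo lcm(57, 17) = 969: x ≡ 80 (mod 969).
  Combine with x ≡ 4 (mod 5); new modulus lcm = 4845.
    Write x = 80 + 969·t and substitute into x ≡ 4 (mod 5): 969·t ≡ 4 − 80 = -76 (mod 5).
    Reduce coefficients mod 5: 4·t ≡ 4 (mod 5).
    The inverse of 4 mod 5 is 4 (since 4·4 = 16 = 3·5 + 1), so t ≡ 4·4 = 16 ≡ 1 (mod 5).
    Then x = 80 + 969·1 = 1049, valid modulo lcm(969, 5) = 4845: x ≡ 1049 (mod 4845).
  Combine with x ≡ 0 (mod 11); new modulus lcm = 53295.
    Write x = 1049 + 4845·t and substitute into x ≡ 0 (mod 11): 4845·t ≡ 0 − 1049 = -1049 (mod 11).
    Reduce coefficients mod 11: 5·t ≡ 7 (mod 11).
    The inverse of 5 mod 11 is 9 (since 5·9 = 45 = 4·11 + 1), so t ≡ 9·7 = 63 ≡ 8 (mod 11).
    Then x = 1049 + 4845·8 = 39809, valid modulo lcm(4845, 11) = 53295: x ≡ 39809 (mod 53295).
Verify against each original: 39809 mod 3 = 2, 39809 mod 19 = 4, 39809 mod 17 = 12, 39809 mod 5 = 4, 39809 mod 11 = 0.

x ≡ 39809 (mod 53295).


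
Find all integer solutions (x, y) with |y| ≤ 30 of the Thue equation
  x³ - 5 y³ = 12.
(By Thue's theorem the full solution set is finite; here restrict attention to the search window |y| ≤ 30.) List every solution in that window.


The equation is x³ - 5y³ = 12. For fixed y, x³ = 5·y³ + 12, so a solution requires the RHS to be a perfect cube.
Strategy: iterate y from -30 to 30, compute RHS = 5·y³ + 12, and check whether it is a (positive or negative) perfect cube.
Check small values of y:
  y = 0: RHS = 12 is not a perfect cube.
  y = 1: RHS = 17 is not a perfect cube.
  y = -1: RHS = 7 is not a perfect cube.
  y = 2: RHS = 52 is not a perfect cube.
  y = -2: RHS = -28 is not a perfect cube.
  y = 3: RHS = 147 is not a perfect cube.
  y = -3: RHS = -123 is not a perfect cube.
Continuing the search up to |y| = 30 finds no solutions either.
No (x, y) in the scanned range satisfies the equation.

No integer solutions with |y| ≤ 30.


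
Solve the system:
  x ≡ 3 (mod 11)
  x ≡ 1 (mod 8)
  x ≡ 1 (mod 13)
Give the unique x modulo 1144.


Moduli 11, 8, 13 are pairwise coprime; by CRT there is a unique solution modulo M = 11 · 8 · 13 = 1144.
Solve pairwise, accumulating the modulus:
  Start with x ≡ 3 (mod 11).
  Combine with x ≡ 1 (mod 8): since gcd(11, 8) = 1, we get a unique residue mod 88.
    Write x = 3 + 11·t and substitute into x ≡ 1 (mod 8): 11·t ≡ 1 − 3 = -2 (mod 8).
    Reduce coefficients mod 8: 3·t ≡ 6 (mod 8).
    The inverse of 3 mod 8 is 3 (since 3·3 = 9 = 1·8 + 1), so t ≡ 3·6 = 18 ≡ 2 (mod 8).
    Then x = 3 + 11·2 = 25, valid modulo lcm(11, 8) = 88: x ≡ 25 (mod 88).
  Combine with x ≡ 1 (mod 13): since gcd(88, 13) = 1, we get a unique residue mod 1144.
    Write x = 25 + 88·t and substitute into x ≡ 1 (mod 13): 88·t ≡ 1 − 25 = -24 (mod 13).
    Reduce coefficients mod 13: 10·t ≡ 2 (mod 13).
    The inverse of 10 mod 13 is 4 (since 10·4 = 40 = 3·13 + 1), so t ≡ 4·2 = 8 ≡ 8 (mod 13).
    Then x = 25 + 88·8 = 729, valid modulo lcm(88, 13) = 1144: x ≡ 729 (mod 1144).
Verify: 729 mod 11 = 3 ✓, 729 mod 8 = 1 ✓, 729 mod 13 = 1 ✓.

x ≡ 729 (mod 1144).


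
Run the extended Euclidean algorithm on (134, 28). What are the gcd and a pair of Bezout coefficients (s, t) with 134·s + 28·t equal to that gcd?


Euclidean algorithm on (134, 28) — divide until remainder is 0:
  134 = 4 · 28 + 22
  28 = 1 · 22 + 6
  22 = 3 · 6 + 4
  6 = 1 · 4 + 2
  4 = 2 · 2 + 0
gcd(134, 28) = 2.
Track Bezout coefficients alongside the remainders: start with r₀ = 134 = a·1 + b·0 (s = 1, t = 0) and r₁ = 28 = a·0 + b·1 (s = 0, t = 1); each new remainder r_{k+1} = r_{k-1} − q_k·r_k inherits s_{k+1} = s_{k-1} − q_k·s_k, t_{k+1} = t_{k-1} − q_k·t_k, so r_k = a·s_k + b·t_k at every step:
  q = 4: r = 22, s = 1 − 4·0 = 1, t = 0 − 4·1 = -4  (check: 134·1 + 28·(-4) = 22)
  q = 1: r = 6, s = 0 − 1·1 = -1, t = 1 − 1·(-4) = 5  (check: 134·(-1) + 28·5 = 6)
  q = 3: r = 4, s = 1 − 3·(-1) = 4, t = -4 − 3·5 = -19  (check: 134·4 + 28·(-19) = 4)
  q = 1: r = 2, s = -1 − 1·4 = -5, t = 5 − 1·(-19) = 24  (check: 134·(-5) + 28·24 = 2)
The row with r = 2 (the gcd) gives the Bezout coefficients s = -5, t = 24.
Result: 134 · (-5) + 28 · (24) = 2.

gcd(134, 28) = 2; s = -5, t = 24 (check: 134·(-5) + 28·24 = 2).


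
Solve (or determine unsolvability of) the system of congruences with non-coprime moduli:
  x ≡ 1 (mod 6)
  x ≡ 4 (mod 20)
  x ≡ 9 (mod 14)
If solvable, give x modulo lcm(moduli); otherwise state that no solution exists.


Moduli 6, 20, 14 are not pairwise coprime, so CRT works modulo lcm(m_i) when all pairwise compatibility conditions hold.
Pairwise compatibility: gcd(m_i, m_j) must divide a_i - a_j for every pair.
Merge one congruence at a time:
  Start: x ≡ 1 (mod 6).
  Combine with x ≡ 4 (mod 20): gcd(6, 20) = 2, and 4 - 1 = 3 is NOT divisible by 2.
    ⇒ system is inconsistent (no integer solution).

No solution (the system is inconsistent).


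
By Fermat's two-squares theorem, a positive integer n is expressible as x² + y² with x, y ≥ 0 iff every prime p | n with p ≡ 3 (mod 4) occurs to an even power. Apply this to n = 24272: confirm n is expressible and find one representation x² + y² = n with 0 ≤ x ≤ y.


Step 1: Factor n = 24272 = 2^4 · 37 · 41.
Step 2: Check the mod-4 condition on each prime factor: 2 = 2 (special); 37 ≡ 1 (mod 4), exponent 1; 41 ≡ 1 (mod 4), exponent 1.
All primes ≡ 3 (mod 4) appear to even exponent (or don't appear), so by the two-squares theorem n IS expressible as a sum of two squares.
Step 3: Build a representation. Group n = k² · m with k = 4 and m = 37 · 41 = 1517 (a product of primes ≡ 1 (mod 4)); a representation of m scales to one of n via (k·x)² + (k·y)² = k²(x² + y²). Each prime p ≡ 1 (mod 4) is itself a sum of two squares; find a² by testing p − a² for a perfect square:
  37: 37 − 1² = 36 = 6² ⇒ 37 = 1² + 6².
  41: 41 − 1² = 40, 41 − 2² = 37, 41 − 3² = 32, 41 − 4² = 25 = 5² ⇒ 41 = 4² + 5².
  Combine using the Brahmagupta–Fibonacci identity (a² + b²)(c² + d²) = (ac − bd)² + (ad + bc)² = (ac + bd)² + (ad − bc)²:
  37 · 41 = 1517: from (1² + 6²)(4² + 5²), take (1·4 − 6·5, 1·5 + 6·4) = (4 − 30, 5 + 24) = (-26, 29); dropping signs (only squares matter) gives (26, 29); check 26² + 29² = 676 + 841 = 1517 ✓.
  Scale by k = 4: (4·26, 4·29) = (104, 116).
Step 4: Order so x ≤ y and verify: 104² + 116² = 10816 + 13456 = 24272 = n. ✓

n = 24272 = 104² + 116² (one valid representation with x ≤ y).


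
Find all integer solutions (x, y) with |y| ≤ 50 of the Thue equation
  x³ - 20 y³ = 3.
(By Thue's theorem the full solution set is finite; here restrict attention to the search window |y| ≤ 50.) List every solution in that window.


The equation is x³ - 20y³ = 3. For fixed y, x³ = 20·y³ + 3, so a solution requires the RHS to be a perfect cube.
Strategy: iterate y from -50 to 50, compute RHS = 20·y³ + 3, and check whether it is a (positive or negative) perfect cube.
Check small values of y:
  y = 0: RHS = 3 is not a perfect cube.
  y = 1: RHS = 23 is not a perfect cube.
  y = -1: RHS = -17 is not a perfect cube.
  y = 2: RHS = 163 is not a perfect cube.
  y = -2: RHS = -157 is not a perfect cube.
  y = 3: RHS = 543 is not a perfect cube.
  y = -3: RHS = -537 is not a perfect cube.
Continuing the search up to |y| = 50 finds no solutions either.
No (x, y) in the scanned range satisfies the equation.

No integer solutions with |y| ≤ 50.


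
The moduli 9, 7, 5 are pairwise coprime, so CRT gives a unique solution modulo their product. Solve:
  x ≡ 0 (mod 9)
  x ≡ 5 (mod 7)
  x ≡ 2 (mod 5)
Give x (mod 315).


Moduli 9, 7, 5 are pairwise coprime; by CRT there is a unique solution modulo M = 9 · 7 · 5 = 315.
Solve pairwise, accumulating the modulus:
  Start with x ≡ 0 (mod 9).
  Combine with x ≡ 5 (mod 7): since gcd(9, 7) = 1, we get a unique residue mod 63.
    Write x = 0 + 9·t and substitute into x ≡ 5 (mod 7): 9·t ≡ 5 − 0 = 5 (mod 7).
    Reduce coefficients mod 7: 2·t ≡ 5 (mod 7).
    The inverse of 2 mod 7 is 4 (since 2·4 = 8 = 1·7 + 1), so t ≡ 4·5 = 20 ≡ 6 (mod 7).
    Then x = 0 + 9·6 = 54, valid modulo lcm(9, 7) = 63: x ≡ 54 (mod 63).
  Combine with x ≡ 2 (mod 5): since gcd(63, 5) = 1, we get a unique residue mod 315.
    Write x = 54 + 63·t and substitute into x ≡ 2 (mod 5): 63·t ≡ 2 − 54 = -52 (mod 5).
    Reduce coefficients mod 5: 3·t ≡ 3 (mod 5).
    The inverse of 3 mod 5 is 2 (since 3·2 = 6 = 1·5 + 1), so t ≡ 2·3 = 6 ≡ 1 (mod 5).
    Then x = 54 + 63·1 = 117, valid modulo lcm(63, 5) = 315: x ≡ 117 (mod 315).
Verify: 117 mod 9 = 0 ✓, 117 mod 7 = 5 ✓, 117 mod 5 = 2 ✓.

x ≡ 117 (mod 315).


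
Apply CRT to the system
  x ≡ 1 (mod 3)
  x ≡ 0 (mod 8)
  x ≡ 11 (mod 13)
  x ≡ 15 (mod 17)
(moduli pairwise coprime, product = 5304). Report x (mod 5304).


Product of moduli M = 3 · 8 · 13 · 17 = 5304.
Merge one congruence at a time:
  Start: x ≡ 1 (mod 3).
  Combine with x ≡ 0 (mod 8); new modulus lcm = 24.
    Write x = 1 + 3·t and substitute into x ≡ 0 (mod 8): 3·t ≡ 0 − 1 = -1 (mod 8).
    Reduce coefficients mod 8: 3·t ≡ 7 (mod 8).
    The inverse of 3 mod 8 is 3 (since 3·3 = 9 = 1·8 + 1), so t ≡ 3·7 = 21 ≡ 5 (mod 8).
    Then x = 1 + 3·5 = 16, valid modulo lcm(3, 8) = 24: x ≡ 16 (mod 24).
  Combine with x ≡ 11 (mod 13); new modulus lcm = 312.
    Write x = 16 + 24·t and substitute into x ≡ 11 (mod 13): 24·t ≡ 11 − 16 = -5 (mod 13).
    Reduce coefficients mod 13: 11·t ≡ 8 (mod 13).
    The inverse of 11 mod 13 is 6 (since 11·6 = 66 = 5·13 + 1), so t ≡ 6·8 = 48 ≡ 9 (mod 13).
    Then x = 16 + 24·9 = 232, valid modulo lcm(24, 13) = 312: x ≡ 232 (mod 312).
  Combine with x ≡ 15 (mod 17); new modulus lcm = 5304.
    Write x = 232 + 312·t and substitute into x ≡ 15 (mod 17): 312·t ≡ 15 − 232 = -217 (mod 17).
    Reduce coefficients mod 17: 6·t ≡ 4 (mod 17).
    The inverse of 6 mod 17 is 3 (since 6·3 = 18 = 1·17 + 1), so t ≡ 3·4 = 12 ≡ 12 (mod 17).
    Then x = 232 + 312·12 = 3976, valid modulo lcm(312, 17) = 5304: x ≡ 3976 (mod 5304).
Verify against each original: 3976 mod 3 = 1, 3976 mod 8 = 0, 3976 mod 13 = 11, 3976 mod 17 = 15.

x ≡ 3976 (mod 5304).


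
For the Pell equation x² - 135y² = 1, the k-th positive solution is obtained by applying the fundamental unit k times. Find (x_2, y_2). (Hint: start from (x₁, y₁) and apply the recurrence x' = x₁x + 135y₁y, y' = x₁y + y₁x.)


Step 1: Find the fundamental solution (x₁, y₁) of x² - 135y² = 1.
  Expand √135 as a continued fraction. a₀ = ⌊√135⌋ = 11; iterate m_{k+1} = d_k·a_k − m_k, d_{k+1} = (135 − m_{k+1}²)/d_k, a_{k+1} = ⌊(a₀ + m_{k+1})/d_{k+1}⌋ (starting m₀ = 0, d₀ = 1), with convergents p_k = a_k·p_{k-1} + p_{k-2}, q_k = a_k·q_{k-1} + q_{k-2} (p₋₁ = 1, q₋₁ = 0):
  k = 0: a₀ = 11; p₀/q₀ = 11/1; p₀² − 135·q₀² = 121 − 135 = -14.
  k = 1: m = 11, d = 14, a = ⌊(11 + 11)/14⌋ = 1; p/q = (1·11 + 1)/(1·1 + 0) = 12/1; p² − 135·q² = 144 − 135 = 9.
  k = 2: m = 3, d = 9, a = ⌊(11 + 3)/9⌋ = 1; p/q = (1·12 + 11)/(1·1 + 1) = 23/2; p² − 135·q² = 529 − 540 = -11.
  k = 3: m = 6, d = 11, a = ⌊(11 + 6)/11⌋ = 1; p/q = (1·23 + 12)/(1·2 + 1) = 35/3; p² − 135·q² = 1225 − 1215 = 10.
  k = 4: m = 5, d = 10, a = ⌊(11 + 5)/10⌋ = 1; p/q = (1·35 + 23)/(1·3 + 2) = 58/5; p² − 135·q² = 3364 − 3375 = -11.
  k = 5: m = 5, d = 11, a = ⌊(11 + 5)/11⌋ = 1; p/q = (1·58 + 35)/(1·5 + 3) = 93/8; p² − 135·q² = 8649 − 8640 = 9.
  k = 6: m = 6, d = 9, a = ⌊(11 + 6)/9⌋ = 1; p/q = (1·93 + 58)/(1·8 + 5) = 151/13; p² − 135·q² = 22801 − 22815 = -14.
  k = 7: m = 3, d = 14, a = ⌊(11 + 3)/14⌋ = 1; p/q = (1·151 + 93)/(1·13 + 8) = 244/21; p² − 135·q² = 59536 − 59535 = 1.
  The first convergent with p² − 135·q² = 1 gives the fundamental solution (x₁, y₁) = (244, 21).
Step 2: Apply the recurrence (x_{n+1}, y_{n+1}) = (x₁x_n + 135y₁y_n, x₁y_n + y₁x_n) repeatedly.
  From (x_1, y_1) = (244, 21): x_2 = 244·244 + 135·21·21 = 119071; y_2 = 244·21 + 21·244 = 10248.
Step 3: Verify x_2² - 135·y_2² = 14177903041 - 14177903040 = 1 (should be 1). ✓

(x_1, y_1) = (244, 21); (x_2, y_2) = (119071, 10248).


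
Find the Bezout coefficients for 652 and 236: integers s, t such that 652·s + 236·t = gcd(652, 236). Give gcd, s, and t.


Euclidean algorithm on (652, 236) — divide until remainder is 0:
  652 = 2 · 236 + 180
  236 = 1 · 180 + 56
  180 = 3 · 56 + 12
  56 = 4 · 12 + 8
  12 = 1 · 8 + 4
  8 = 2 · 4 + 0
gcd(652, 236) = 4.
Track Bezout coefficients alongside the remainders: start with r₀ = 652 = a·1 + b·0 (s = 1, t = 0) and r₁ = 236 = a·0 + b·1 (s = 0, t = 1); each new remainder r_{k+1} = r_{k-1} − q_k·r_k inherits s_{k+1} = s_{k-1} − q_k·s_k, t_{k+1} = t_{k-1} − q_k·t_k, so r_k = a·s_k + b·t_k at every step:
  q = 2: r = 180, s = 1 − 2·0 = 1, t = 0 − 2·1 = -2  (check: 652·1 + 236·(-2) = 180)
  q = 1: r = 56, s = 0 − 1·1 = -1, t = 1 − 1·(-2) = 3  (check: 652·(-1) + 236·3 = 56)
  q = 3: r = 12, s = 1 − 3·(-1) = 4, t = -2 − 3·3 = -11  (check: 652·4 + 236·(-11) = 12)
  q = 4: r = 8, s = -1 − 4·4 = -17, t = 3 − 4·(-11) = 47  (check: 652·(-17) + 236·47 = 8)
  q = 1: r = 4, s = 4 − 1·(-17) = 21, t = -11 − 1·47 = -58  (check: 652·21 + 236·(-58) = 4)
The row with r = 4 (the gcd) gives the Bezout coefficients s = 21, t = -58.
Result: 652 · (21) + 236 · (-58) = 4.

gcd(652, 236) = 4; s = 21, t = -58 (check: 652·21 + 236·(-58) = 4).


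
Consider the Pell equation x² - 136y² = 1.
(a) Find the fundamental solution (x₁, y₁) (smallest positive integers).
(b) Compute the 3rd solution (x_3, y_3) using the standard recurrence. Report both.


Step 1: Find the fundamental solution (x₁, y₁) of x² - 136y² = 1.
  Expand √136 as a continued fraction. a₀ = ⌊√136⌋ = 11; iterate m_{k+1} = d_k·a_k − m_k, d_{k+1} = (136 − m_{k+1}²)/d_k, a_{k+1} = ⌊(a₀ + m_{k+1})/d_{k+1}⌋ (starting m₀ = 0, d₀ = 1), with convergents p_k = a_k·p_{k-1} + p_{k-2}, q_k = a_k·q_{k-1} + q_{k-2} (p₋₁ = 1, q₋₁ = 0):
  k = 0: a₀ = 11; p₀/q₀ = 11/1; p₀² − 136·q₀² = 121 − 136 = -15.
  k = 1: m = 11, d = 15, a = ⌊(11 + 11)/15⌋ = 1; p/q = (1·11 + 1)/(1·1 + 0) = 12/1; p² − 136·q² = 144 − 136 = 8.
  k = 2: m = 4, d = 8, a = ⌊(11 + 4)/8⌋ = 1; p/q = (1·12 + 11)/(1·1 + 1) = 23/2; p² − 136·q² = 529 − 544 = -15.
  k = 3: m = 4, d = 15, a = ⌊(11 + 4)/15⌋ = 1; p/q = (1·23 + 12)/(1·2 + 1) = 35/3; p² − 136·q² = 1225 − 1224 = 1.
  The first convergent with p² − 136·q² = 1 gives the fundamental solution (x₁, y₁) = (35, 3).
Step 2: Apply the recurrence (x_{n+1}, y_{n+1}) = (x₁x_n + 136y₁y_n, x₁y_n + y₁x_n) repeatedly.
  From (x_1, y_1) = (35, 3): x_2 = 35·35 + 136·3·3 = 2449; y_2 = 35·3 + 3·35 = 210.
  From (x_2, y_2) = (2449, 210): x_3 = 35·2449 + 136·3·210 = 171395; y_3 = 35·210 + 3·2449 = 14697.
Step 3: Verify x_3² - 136·y_3² = 29376246025 - 29376246024 = 1 (should be 1). ✓

(x_1, y_1) = (35, 3); (x_3, y_3) = (171395, 14697).


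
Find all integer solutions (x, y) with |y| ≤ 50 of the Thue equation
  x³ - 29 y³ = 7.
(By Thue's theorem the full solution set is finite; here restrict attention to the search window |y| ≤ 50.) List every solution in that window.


The equation is x³ - 29y³ = 7. For fixed y, x³ = 29·y³ + 7, so a solution requires the RHS to be a perfect cube.
Strategy: iterate y from -50 to 50, compute RHS = 29·y³ + 7, and check whether it is a (positive or negative) perfect cube.
Check small values of y:
  y = 0: RHS = 7 is not a perfect cube.
  y = 1: RHS = 36 is not a perfect cube.
  y = -1: RHS = -22 is not a perfect cube.
  y = 2: RHS = 239 is not a perfect cube.
  y = -2: RHS = -225 is not a perfect cube.
  y = 3: RHS = 790 is not a perfect cube.
  y = -3: RHS = -776 is not a perfect cube.
Continuing the search up to |y| = 50 finds no solutions either.
No (x, y) in the scanned range satisfies the equation.

No integer solutions with |y| ≤ 50.


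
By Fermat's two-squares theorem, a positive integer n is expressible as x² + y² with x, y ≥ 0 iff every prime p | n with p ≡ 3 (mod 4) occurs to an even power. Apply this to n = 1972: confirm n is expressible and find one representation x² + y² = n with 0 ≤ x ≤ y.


Step 1: Factor n = 1972 = 2^2 · 17 · 29.
Step 2: Check the mod-4 condition on each prime factor: 2 = 2 (special); 17 ≡ 1 (mod 4), exponent 1; 29 ≡ 1 (mod 4), exponent 1.
All primes ≡ 3 (mod 4) appear to even exponent (or don't appear), so by the two-squares theorem n IS expressible as a sum of two squares.
Step 3: Build a representation. Group n = k² · m with k = 2 and m = 17 · 29 = 493 (a product of primes ≡ 1 (mod 4)); a representation of m scales to one of n via (k·x)² + (k·y)² = k²(x² + y²). Each prime p ≡ 1 (mod 4) is itself a sum of two squares; find a² by testing p − a² for a perfect square:
  17: 17 − 1² = 16 = 4² ⇒ 17 = 1² + 4².
  29: 29 − 1² = 28, 29 − 2² = 25 = 5² ⇒ 29 = 2² + 5².
  Combine using the Brahmagupta–Fibonacci identity (a² + b²)(c² + d²) = (ac − bd)² + (ad + bc)² = (ac + bd)² + (ad − bc)²:
  17 · 29 = 493: from (1² + 4²)(2² + 5²), take (1·2 − 4·5, 1·5 + 4·2) = (2 − 20, 5 + 8) = (-18, 13); dropping signs (only squares matter) gives (18, 13); check 18² + 13² = 324 + 169 = 493 ✓.
  Scale by k = 2: (2·18, 2·13) = (36, 26).
Step 4: Order so x ≤ y and verify: 26² + 36² = 676 + 1296 = 1972 = n. ✓

n = 1972 = 26² + 36² (one valid representation with x ≤ y).


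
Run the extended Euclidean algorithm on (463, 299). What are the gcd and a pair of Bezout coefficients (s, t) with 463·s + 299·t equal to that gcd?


Euclidean algorithm on (463, 299) — divide until remainder is 0:
  463 = 1 · 299 + 164
  299 = 1 · 164 + 135
  164 = 1 · 135 + 29
  135 = 4 · 29 + 19
  29 = 1 · 19 + 10
  19 = 1 · 10 + 9
  10 = 1 · 9 + 1
  9 = 9 · 1 + 0
gcd(463, 299) = 1.
Track Bezout coefficients alongside the remainders: start with r₀ = 463 = a·1 + b·0 (s = 1, t = 0) and r₁ = 299 = a·0 + b·1 (s = 0, t = 1); each new remainder r_{k+1} = r_{k-1} − q_k·r_k inherits s_{k+1} = s_{k-1} − q_k·s_k, t_{k+1} = t_{k-1} − q_k·t_k, so r_k = a·s_k + b·t_k at every step:
  q = 1: r = 164, s = 1 − 1·0 = 1, t = 0 − 1·1 = -1  (check: 463·1 + 299·(-1) = 164)
  q = 1: r = 135, s = 0 − 1·1 = -1, t = 1 − 1·(-1) = 2  (check: 463·(-1) + 299·2 = 135)
  q = 1: r = 29, s = 1 − 1·(-1) = 2, t = -1 − 1·2 = -3  (check: 463·2 + 299·(-3) = 29)
  q = 4: r = 19, s = -1 − 4·2 = -9, t = 2 − 4·(-3) = 14  (check: 463·(-9) + 299·14 = 19)
  q = 1: r = 10, s = 2 − 1·(-9) = 11, t = -3 − 1·14 = -17  (check: 463·11 + 299·(-17) = 10)
  q = 1: r = 9, s = -9 − 1·11 = -20, t = 14 − 1·(-17) = 31  (check: 463·(-20) + 299·31 = 9)
  q = 1: r = 1, s = 11 − 1·(-20) = 31, t = -17 − 1·31 = -48  (check: 463·31 + 299·(-48) = 1)
The row with r = 1 (the gcd) gives the Bezout coefficients s = 31, t = -48.
Result: 463 · (31) + 299 · (-48) = 1.

gcd(463, 299) = 1; s = 31, t = -48 (check: 463·31 + 299·(-48) = 1).


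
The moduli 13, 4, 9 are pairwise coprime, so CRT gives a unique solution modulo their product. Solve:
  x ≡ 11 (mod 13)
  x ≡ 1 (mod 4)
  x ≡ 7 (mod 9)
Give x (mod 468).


Moduli 13, 4, 9 are pairwise coprime; by CRT there is a unique solution modulo M = 13 · 4 · 9 = 468.
Solve pairwise, accumulating the modulus:
  Start with x ≡ 11 (mod 13).
  Combine with x ≡ 1 (mod 4): since gcd(13, 4) = 1, we get a unique residue mod 52.
    Write x = 11 + 13·t and substitute into x ≡ 1 (mod 4): 13·t ≡ 1 − 11 = -10 (mod 4).
    Reduce coefficients mod 4: 1·t ≡ 2 (mod 4).
    So t ≡ 2 (mod 4).
    Then x = 11 + 13·2 = 37, valid modulo lcm(13, 4) = 52: x ≡ 37 (mod 52).
  Combine with x ≡ 7 (mod 9): since gcd(52, 9) = 1, we get a unique residue mod 468.
    Write x = 37 + 52·t and substitute into x ≡ 7 (mod 9): 52·t ≡ 7 − 37 = -30 (mod 9).
    Reduce coefficients mod 9: 7·t ≡ 6 (mod 9).
    The inverse of 7 mod 9 is 4 (since 7·4 = 28 = 3·9 + 1), so t ≡ 4·6 = 24 ≡ 6 (mod 9).
    Then x = 37 + 52·6 = 349, valid modulo lcm(52, 9) = 468: x ≡ 349 (mod 468).
Verify: 349 mod 13 = 11 ✓, 349 mod 4 = 1 ✓, 349 mod 9 = 7 ✓.

x ≡ 349 (mod 468).


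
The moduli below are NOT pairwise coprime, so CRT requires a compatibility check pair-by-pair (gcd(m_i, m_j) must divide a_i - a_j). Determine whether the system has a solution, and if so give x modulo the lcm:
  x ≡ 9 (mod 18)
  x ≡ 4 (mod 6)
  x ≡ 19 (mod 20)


Moduli 18, 6, 20 are not pairwise coprime, so CRT works modulo lcm(m_i) when all pairwise compatibility conditions hold.
Pairwise compatibility: gcd(m_i, m_j) must divide a_i - a_j for every pair.
Merge one congruence at a time:
  Start: x ≡ 9 (mod 18).
  Combine with x ≡ 4 (mod 6): gcd(18, 6) = 6, and 4 - 9 = -5 is NOT divisible by 6.
    ⇒ system is inconsistent (no integer solution).

No solution (the system is inconsistent).


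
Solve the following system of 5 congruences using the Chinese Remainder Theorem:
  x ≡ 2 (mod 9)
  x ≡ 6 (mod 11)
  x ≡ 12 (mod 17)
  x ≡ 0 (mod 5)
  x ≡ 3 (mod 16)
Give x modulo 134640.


Product of moduli M = 9 · 11 · 17 · 5 · 16 = 134640.
Merge one congruence at a time:
  Start: x ≡ 2 (mod 9).
  Combine with x ≡ 6 (mod 11); new modulus lcm = 99.
    Write x = 2 + 9·t and substitute into x ≡ 6 (mod 11): 9·t ≡ 6 − 2 = 4 (mod 11).
    The inverse of 9 mod 11 is 5 (since 9·5 = 45 = 4·11 + 1), so t ≡ 5·4 = 20 ≡ 9 (mod 11).
    Then x = 2 + 9·9 = 83, valid modulo lcm(9, 11) = 99: x ≡ 83 (mod 99).
  Combine with x ≡ 12 (mod 17); new modulus lcm = 1683.
    Write x = 83 + 99·t and substitute into x ≡ 12 (mod 17): 99·t ≡ 12 − 83 = -71 (mod 17).
    Reduce coefficients mod 17: 14·t ≡ 14 (mod 17).
    The inverse of 14 mod 17 is 11 (since 14·11 = 154 = 9·17 + 1), so t ≡ 11·14 = 154 ≡ 1 (mod 17).
    Then x = 83 + 99·1 = 182, valid modulo lcm(99, 17) = 1683: x ≡ 182 (mod 1683).
  Combine with x ≡ 0 (mod 5); new modulus lcm = 8415.
    Write x = 182 + 1683·t and substitute into x ≡ 0 (mod 5): 1683·t ≡ 0 − 182 = -182 (mod 5).
    Reduce coefficients mod 5: 3·t ≡ 3 (mod 5).
    The inverse of 3 mod 5 is 2 (since 3·2 = 6 = 1·5 + 1), so t ≡ 2·3 = 6 ≡ 1 (mod 5).
    Then x = 182 + 1683·1 = 1865, valid modulo lcm(1683, 5) = 8415: x ≡ 1865 (mod 8415).
  Combine with x ≡ 3 (mod 16); new modulus lcm = 134640.
    Write x = 1865 + 8415·t and substitute into x ≡ 3 (mod 16): 8415·t ≡ 3 − 1865 = -1862 (mod 16).
    Reduce coefficients mod 16: 15·t ≡ 10 (mod 16).
    The inverse of 15 mod 16 is 15 (since 15·15 = 225 = 14·16 + 1), so t ≡ 15·10 = 150 ≡ 6 (mod 16).
    Then x = 1865 + 8415·6 = 52355, valid modulo lcm(8415, 16) = 134640: x ≡ 52355 (mod 134640).
Verify against each original: 52355 mod 9 = 2, 52355 mod 11 = 6, 52355 mod 17 = 12, 52355 mod 5 = 0, 52355 mod 16 = 3.

x ≡ 52355 (mod 134640).


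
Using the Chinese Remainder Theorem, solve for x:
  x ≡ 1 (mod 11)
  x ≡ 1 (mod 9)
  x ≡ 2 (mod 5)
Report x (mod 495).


Moduli 11, 9, 5 are pairwise coprime; by CRT there is a unique solution modulo M = 11 · 9 · 5 = 495.
Solve pairwise, accumulating the modulus:
  Start with x ≡ 1 (mod 11).
  Combine with x ≡ 1 (mod 9): since gcd(11, 9) = 1, we get a unique residue mod 99.
    Write x = 1 + 11·t and substitute into x ≡ 1 (mod 9): 11·t ≡ 1 − 1 = 0 (mod 9).
    Reduce coefficients mod 9: 2·t ≡ 0 (mod 9).
    The inverse of 2 mod 9 is 5 (since 2·5 = 10 = 1·9 + 1), so t ≡ 5·0 = 0 ≡ 0 (mod 9).
    Then x = 1 + 11·0 = 1, valid modulo lcm(11, 9) = 99: x ≡ 1 (mod 99).
  Combine with x ≡ 2 (mod 5): since gcd(99, 5) = 1, we get a unique residue mod 495.
    Write x = 1 + 99·t and substitute into x ≡ 2 (mod 5): 99·t ≡ 2 − 1 = 1 (mod 5).
    Reduce coefficients mod 5: 4·t ≡ 1 (mod 5).
    The inverse of 4 mod 5 is 4 (since 4·4 = 16 = 3·5 + 1), so t ≡ 4·1 = 4 ≡ 4 (mod 5).
    Then x = 1 + 99·4 = 397, valid modulo lcm(99, 5) = 495: x ≡ 397 (mod 495).
Verify: 397 mod 11 = 1 ✓, 397 mod 9 = 1 ✓, 397 mod 5 = 2 ✓.

x ≡ 397 (mod 495).


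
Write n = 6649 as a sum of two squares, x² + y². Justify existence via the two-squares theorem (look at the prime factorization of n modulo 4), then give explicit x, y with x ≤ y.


Step 1: Factor n = 6649 = 61 · 109.
Step 2: Check the mod-4 condition on each prime factor: 61 ≡ 1 (mod 4), exponent 1; 109 ≡ 1 (mod 4), exponent 1.
All primes ≡ 3 (mod 4) appear to even exponent (or don't appear), so by the two-squares theorem n IS expressible as a sum of two squares.
Step 3: Build a representation. Here n = 61 · 109 is a product of primes ≡ 1 (mod 4). Each prime p ≡ 1 (mod 4) is itself a sum of two squares; find a² by testing p − a² for a perfect square:
  61: 61 − 1² = 60, 61 − 2² = 57, 61 − 3² = 52, 61 − 4² = 45, 61 − 5² = 36 = 6² ⇒ 61 = 5² + 6².
  109: 109 − 1² = 108, 109 − 2² = 105, 109 − 3² = 100 = 10² ⇒ 109 = 3² + 10².
  Combine using the Brahmagupta–Fibonacci identity (a² + b²)(c² + d²) = (ac − bd)² + (ad + bc)² = (ac + bd)² + (ad − bc)²:
  61 · 109 = 6649: from (5² + 6²)(3² + 10²), take (5·3 − 6·10, 5·10 + 6·3) = (15 − 60, 50 + 18) = (-45, 68); dropping signs (only squares matter) gives (45, 68); check 45² + 68² = 2025 + 4624 = 6649 ✓.
Step 4: Order so x ≤ y and verify: 45² + 68² = 2025 + 4624 = 6649 = n. ✓

n = 6649 = 45² + 68² (one valid representation with x ≤ y).


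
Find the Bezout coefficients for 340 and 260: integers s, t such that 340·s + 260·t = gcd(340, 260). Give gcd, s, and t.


Euclidean algorithm on (340, 260) — divide until remainder is 0:
  340 = 1 · 260 + 80
  260 = 3 · 80 + 20
  80 = 4 · 20 + 0
gcd(340, 260) = 20.
Track Bezout coefficients alongside the remainders: start with r₀ = 340 = a·1 + b·0 (s = 1, t = 0) and r₁ = 260 = a·0 + b·1 (s = 0, t = 1); each new remainder r_{k+1} = r_{k-1} − q_k·r_k inherits s_{k+1} = s_{k-1} − q_k·s_k, t_{k+1} = t_{k-1} − q_k·t_k, so r_k = a·s_k + b·t_k at every step:
  q = 1: r = 80, s = 1 − 1·0 = 1, t = 0 − 1·1 = -1  (check: 340·1 + 260·(-1) = 80)
  q = 3: r = 20, s = 0 − 3·1 = -3, t = 1 − 3·(-1) = 4  (check: 340·(-3) + 260·4 = 20)
The row with r = 20 (the gcd) gives the Bezout coefficients s = -3, t = 4.
Result: 340 · (-3) + 260 · (4) = 20.

gcd(340, 260) = 20; s = -3, t = 4 (check: 340·(-3) + 260·4 = 20).


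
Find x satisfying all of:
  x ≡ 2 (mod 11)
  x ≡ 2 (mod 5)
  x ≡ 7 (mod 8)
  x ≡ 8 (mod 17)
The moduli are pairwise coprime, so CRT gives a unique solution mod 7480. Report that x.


Product of moduli M = 11 · 5 · 8 · 17 = 7480.
Merge one congruence at a time:
  Start: x ≡ 2 (mod 11).
  Combine with x ≡ 2 (mod 5); new modulus lcm = 55.
    Write x = 2 + 11·t and substitute into x ≡ 2 (mod 5): 11·t ≡ 2 − 2 = 0 (mod 5).
    Reduce coefficients mod 5: 1·t ≡ 0 (mod 5).
    So t ≡ 0 (mod 5).
    Then x = 2 + 11·0 = 2, valid modulo lcm(11, 5) = 55: x ≡ 2 (mod 55).
  Combine with x ≡ 7 (mod 8); new modulus lcm = 440.
    Write x = 2 + 55·t and substitute into x ≡ 7 (mod 8): 55·t ≡ 7 − 2 = 5 (mod 8).
    Reduce coefficients mod 8: 7·t ≡ 5 (mod 8).
    The inverse of 7 mod 8 is 7 (since 7·7 = 49 = 6·8 + 1), so t ≡ 7·5 = 35 ≡ 3 (mod 8).
    Then x = 2 + 55·3 = 167, valid modulo lcm(55, 8) = 440: x ≡ 167 (mod 440).
  Combine with x ≡ 8 (mod 17); new modulus lcm = 7480.
    Write x = 167 + 440·t and substitute into x ≡ 8 (mod 17): 440·t ≡ 8 − 167 = -159 (mod 17).
    Reduce coefficients mod 17: 15·t ≡ 11 (mod 17).
    The inverse of 15 mod 17 is 8 (since 15·8 = 120 = 7·17 + 1), so t ≡ 8·11 = 88 ≡ 3 (mod 17).
    Then x = 167 + 440·3 = 1487, valid modulo lcm(440, 17) = 7480: x ≡ 1487 (mod 7480).
Verify against each original: 1487 mod 11 = 2, 1487 mod 5 = 2, 1487 mod 8 = 7, 1487 mod 17 = 8.

x ≡ 1487 (mod 7480).


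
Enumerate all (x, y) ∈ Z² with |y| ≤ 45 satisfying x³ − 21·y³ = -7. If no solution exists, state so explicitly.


The equation is x³ - 21y³ = -7. For fixed y, x³ = 21·y³ − 7, so a solution requires the RHS to be a perfect cube.
Strategy: iterate y from -45 to 45, compute RHS = 21·y³ − 7, and check whether it is a (positive or negative) perfect cube.
Check small values of y:
  y = 0: RHS = -7 is not a perfect cube.
  y = 1: RHS = 14 is not a perfect cube.
  y = -1: RHS = -28 is not a perfect cube.
  y = 2: RHS = 161 is not a perfect cube.
  y = -2: RHS = -175 is not a perfect cube.
  y = 3: RHS = 560 is not a perfect cube.
  y = -3: RHS = -574 is not a perfect cube.
Continuing the search up to |y| = 45 finds no solutions either.
No (x, y) in the scanned range satisfies the equation.

No integer solutions with |y| ≤ 45.


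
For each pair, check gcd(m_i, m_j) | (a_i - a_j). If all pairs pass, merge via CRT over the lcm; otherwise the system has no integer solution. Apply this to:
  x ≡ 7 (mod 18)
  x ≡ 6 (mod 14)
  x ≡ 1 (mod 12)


Moduli 18, 14, 12 are not pairwise coprime, so CRT works modulo lcm(m_i) when all pairwise compatibility conditions hold.
Pairwise compatibility: gcd(m_i, m_j) must divide a_i - a_j for every pair.
Merge one congruence at a time:
  Start: x ≡ 7 (mod 18).
  Combine with x ≡ 6 (mod 14): gcd(18, 14) = 2, and 6 - 7 = -1 is NOT divisible by 2.
    ⇒ system is inconsistent (no integer solution).

No solution (the system is inconsistent).


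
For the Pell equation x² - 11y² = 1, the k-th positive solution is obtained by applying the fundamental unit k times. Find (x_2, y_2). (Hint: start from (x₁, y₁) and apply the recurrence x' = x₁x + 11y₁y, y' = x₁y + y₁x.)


Step 1: Find the fundamental solution (x₁, y₁) of x² - 11y² = 1.
  Expand √11 as a continued fraction. a₀ = ⌊√11⌋ = 3; iterate m_{k+1} = d_k·a_k − m_k, d_{k+1} = (11 − m_{k+1}²)/d_k, a_{k+1} = ⌊(a₀ + m_{k+1})/d_{k+1}⌋ (starting m₀ = 0, d₀ = 1), with convergents p_k = a_k·p_{k-1} + p_{k-2}, q_k = a_k·q_{k-1} + q_{k-2} (p₋₁ = 1, q₋₁ = 0):
  k = 0: a₀ = 3; p₀/q₀ = 3/1; p₀² − 11·q₀² = 9 − 11 = -2.
  k = 1: m = 3, d = 2, a = ⌊(3 + 3)/2⌋ = 3; p/q = (3·3 + 1)/(3·1 + 0) = 10/3; p² − 11·q² = 100 − 99 = 1.
  The first convergent with p² − 11·q² = 1 gives the fundamental solution (x₁, y₁) = (10, 3).
Step 2: Apply the recurrence (x_{n+1}, y_{n+1}) = (x₁x_n + 11y₁y_n, x₁y_n + y₁x_n) repeatedly.
  From (x_1, y_1) = (10, 3): x_2 = 10·10 + 11·3·3 = 199; y_2 = 10·3 + 3·10 = 60.
Step 3: Verify x_2² - 11·y_2² = 39601 - 39600 = 1 (should be 1). ✓

(x_1, y_1) = (10, 3); (x_2, y_2) = (199, 60).
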